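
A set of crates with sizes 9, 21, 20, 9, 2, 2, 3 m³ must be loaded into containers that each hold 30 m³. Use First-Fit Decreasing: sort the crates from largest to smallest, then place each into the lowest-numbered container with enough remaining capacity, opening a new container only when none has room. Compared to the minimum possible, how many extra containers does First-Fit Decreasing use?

First-Fit Decreasing: [21,9] [20,9] [3,2,2] → 3 containers.
Total size 66 m³; any packing needs at least ⌈66/30⌉ = 3 containers.
So 3 is already optimal.

0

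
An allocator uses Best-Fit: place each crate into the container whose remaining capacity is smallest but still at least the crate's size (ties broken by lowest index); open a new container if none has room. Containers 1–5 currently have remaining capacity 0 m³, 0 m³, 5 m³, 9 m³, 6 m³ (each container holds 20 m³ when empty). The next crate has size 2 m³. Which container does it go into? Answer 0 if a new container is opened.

Containers with room: container 3 (5 m³), container 4 (9 m³), container 5 (6 m³).
Tightest fit is container 3 with 5 m³ free.

3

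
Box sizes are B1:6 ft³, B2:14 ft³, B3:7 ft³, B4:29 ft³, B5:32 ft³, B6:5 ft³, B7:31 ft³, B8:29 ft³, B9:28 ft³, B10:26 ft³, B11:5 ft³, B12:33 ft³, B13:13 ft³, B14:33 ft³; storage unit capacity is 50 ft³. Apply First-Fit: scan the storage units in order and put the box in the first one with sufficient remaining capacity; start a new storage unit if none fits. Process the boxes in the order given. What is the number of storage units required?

9

storage unit 1: place B1 (6 ft³), 44 ft³ left
storage unit 1: place B2 (14 ft³), 30 ft³ left
storage unit 1: place B3 (7 ft³), 23 ft³ left
storage unit 2: place B4 (29 ft³), 21 ft³ left
storage unit 3: place B5 (32 ft³), 18 ft³ left
storage unit 1: place B6 (5 ft³), 18 ft³ left
storage unit 4: place B7 (31 ft³), 19 ft³ left
storage unit 5: place B8 (29 ft³), 21 ft³ left
storage unit 6: place B9 (28 ft³), 22 ft³ left
storage unit 7: place B10 (26 ft³), 24 ft³ left
storage unit 1: place B11 (5 ft³), 13 ft³ left
storage unit 8: place B12 (33 ft³), 17 ft³ left
storage unit 1: place B13 (13 ft³), 0 ft³ left
storage unit 9: place B14 (33 ft³), 17 ft³ left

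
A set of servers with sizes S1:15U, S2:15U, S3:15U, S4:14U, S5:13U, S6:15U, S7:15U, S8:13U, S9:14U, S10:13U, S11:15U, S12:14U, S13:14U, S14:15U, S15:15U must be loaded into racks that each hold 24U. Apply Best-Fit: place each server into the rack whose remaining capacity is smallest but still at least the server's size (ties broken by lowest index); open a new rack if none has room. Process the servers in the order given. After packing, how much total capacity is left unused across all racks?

Put S1 (15U) in rack 1; 9U remain.
Put S2 (15U) in rack 2; 9U remain.
Put S3 (15U) in rack 3; 9U remain.
Put S4 (14U) in rack 4; 10U remain.
Put S5 (13U) in rack 5; 11U remain.
Put S6 (15U) in rack 6; 9U remain.
Put S7 (15U) in rack 7; 9U remain.
Put S8 (13U) in rack 8; 11U remain.
Put S9 (14U) in rack 9; 10U remain.
Put S10 (13U) in rack 10; 11U remain.
Put S11 (15U) in rack 11; 9U remain.
Put S12 (14U) in rack 12; 10U remain.
Put S13 (14U) in rack 13; 10U remain.
Put S14 (15U) in rack 14; 9U remain.
Put S15 (15U) in rack 15; 9U remain.
15 racks × 24U = 360U; used 215U; unused 145U.

145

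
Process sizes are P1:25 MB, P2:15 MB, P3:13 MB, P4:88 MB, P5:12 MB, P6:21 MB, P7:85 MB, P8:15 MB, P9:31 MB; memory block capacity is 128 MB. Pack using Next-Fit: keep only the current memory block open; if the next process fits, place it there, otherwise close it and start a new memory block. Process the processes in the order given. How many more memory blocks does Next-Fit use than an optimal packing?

Next-Fit: [25,15,13] [88,12,21] [85,15] [31] → 4 memory blocks.
Total size 305 MB; any packing needs at least ⌈305/128⌉ = 3 memory blocks.
An optimal packing achieves that bound: [88,31] [85,25,15] [21,15,13,12] → 3 memory blocks.
Excess: 4 − 3 = 1.

1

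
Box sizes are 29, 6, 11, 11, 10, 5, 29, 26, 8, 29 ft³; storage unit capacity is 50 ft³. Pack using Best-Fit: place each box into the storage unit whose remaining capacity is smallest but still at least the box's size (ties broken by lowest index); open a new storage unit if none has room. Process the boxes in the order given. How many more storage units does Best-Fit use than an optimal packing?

Best-Fit: [29,6,11] [11,10,5] [29,8] [26] [29] → 5 storage units.
Total size 164 ft³; any packing needs at least ⌈164/50⌉ = 4 storage units.
An optimal packing achieves that bound: [29,11,10] [29,11,8] [29,6,5] [26] → 4 storage units.
Excess: 5 − 4 = 1.

1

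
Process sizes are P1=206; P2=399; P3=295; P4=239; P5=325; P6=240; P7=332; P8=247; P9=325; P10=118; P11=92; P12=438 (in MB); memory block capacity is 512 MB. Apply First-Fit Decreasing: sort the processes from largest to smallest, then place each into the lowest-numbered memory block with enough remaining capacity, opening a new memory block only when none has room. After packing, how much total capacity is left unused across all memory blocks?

840

Sorted descending: 438, 399, 332, 325, 325, 295, 247, 240, 239, 206, 118, 92.
memory block 1: place 438 MB, 74 MB left
memory block 2: place 399 MB, 113 MB left
memory block 3: place 332 MB, 180 MB left
memory block 4: place 325 MB, 187 MB left
memory block 5: place 325 MB, 187 MB left
memory block 6: place 295 MB, 217 MB left
memory block 7: place 247 MB, 265 MB left
memory block 7: place 240 MB, 25 MB left
memory block 8: place 239 MB, 273 MB left
memory block 6: place 206 MB, 11 MB left
memory block 3: place 118 MB, 62 MB left
memory block 2: place 92 MB, 21 MB left
8 memory blocks × 512 MB = 4096 MB; used 3256 MB; unused 840 MB.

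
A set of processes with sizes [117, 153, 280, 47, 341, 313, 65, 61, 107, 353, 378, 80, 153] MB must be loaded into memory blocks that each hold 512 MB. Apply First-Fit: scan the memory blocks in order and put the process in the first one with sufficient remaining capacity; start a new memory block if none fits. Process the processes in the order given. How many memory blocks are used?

Put 117 MB in memory block 1; 395 MB remain.
Put 153 MB in memory block 1; 242 MB remain.
Put 280 MB in memory block 2; 232 MB remain.
Put 47 MB in memory block 1; 195 MB remain.
Put 341 MB in memory block 3; 171 MB remain.
Put 313 MB in memory block 4; 199 MB remain.
Put 65 MB in memory block 1; 130 MB remain.
Put 61 MB in memory block 1; 69 MB remain.
Put 107 MB in memory block 2; 125 MB remain.
Put 353 MB in memory block 5; 159 MB remain.
Put 378 MB in memory block 6; 134 MB remain.
Put 80 MB in memory block 2; 45 MB remain.
Put 153 MB in memory block 3; 18 MB remain.
Final memory blocks: [117,153,47,65,61] [280,107,80] [341,153] [313] [353] [378].

6 memory blocks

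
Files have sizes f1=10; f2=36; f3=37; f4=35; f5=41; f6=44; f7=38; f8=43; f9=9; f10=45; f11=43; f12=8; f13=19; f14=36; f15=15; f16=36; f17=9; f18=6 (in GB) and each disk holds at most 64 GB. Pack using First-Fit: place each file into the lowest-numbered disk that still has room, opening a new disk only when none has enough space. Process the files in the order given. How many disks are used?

11 disks

disk 1: place f1 (10 GB), 54 GB left
disk 1: place f2 (36 GB), 18 GB left
disk 2: place f3 (37 GB), 27 GB left
disk 3: place f4 (35 GB), 29 GB left
disk 4: place f5 (41 GB), 23 GB left
disk 5: place f6 (44 GB), 20 GB left
disk 6: place f7 (38 GB), 26 GB left
disk 7: place f8 (43 GB), 21 GB left
disk 1: place f9 (9 GB), 9 GB left
disk 8: place f10 (45 GB), 19 GB left
disk 9: place f11 (43 GB), 21 GB left
disk 1: place f12 (8 GB), 1 GB left
disk 2: place f13 (19 GB), 8 GB left
disk 10: place f14 (36 GB), 28 GB left
disk 3: place f15 (15 GB), 14 GB left
disk 11: place f16 (36 GB), 28 GB left
disk 3: place f17 (9 GB), 5 GB left
disk 2: place f18 (6 GB), 2 GB left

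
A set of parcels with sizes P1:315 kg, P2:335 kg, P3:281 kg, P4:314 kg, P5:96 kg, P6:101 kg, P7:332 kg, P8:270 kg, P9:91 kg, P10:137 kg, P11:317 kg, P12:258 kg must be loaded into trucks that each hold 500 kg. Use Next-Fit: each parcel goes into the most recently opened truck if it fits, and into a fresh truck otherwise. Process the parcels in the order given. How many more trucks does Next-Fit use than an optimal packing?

Next-Fit: [315] [335] [281] [314,96] [101,332] [270,91,137] [317] [258] → 8 trucks.
8 parcels exceed 250 kg (half the capacity), and no two of those can share a truck, so at least 8 trucks are needed.
So 8 is already optimal.

0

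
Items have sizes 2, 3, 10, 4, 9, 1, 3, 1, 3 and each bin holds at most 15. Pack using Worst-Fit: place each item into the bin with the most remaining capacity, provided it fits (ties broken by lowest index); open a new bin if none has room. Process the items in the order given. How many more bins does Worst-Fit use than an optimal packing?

0

Worst-Fit: [2,3,10] [4,9,1] [3,1,3] → 3 bins.
Total size 36; any packing needs at least ⌈36/15⌉ = 3 bins.
So 3 is already optimal.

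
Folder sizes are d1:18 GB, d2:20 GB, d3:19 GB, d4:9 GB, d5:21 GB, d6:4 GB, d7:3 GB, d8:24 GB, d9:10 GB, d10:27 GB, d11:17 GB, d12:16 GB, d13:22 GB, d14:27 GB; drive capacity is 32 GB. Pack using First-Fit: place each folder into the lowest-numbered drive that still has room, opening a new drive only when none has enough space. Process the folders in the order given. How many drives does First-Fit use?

d1 (18 GB) → drive 1 (remaining 14 GB)
d2 (20 GB) → drive 2 (remaining 12 GB)
d3 (19 GB) → drive 3 (remaining 13 GB)
d4 (9 GB) → drive 1 (remaining 5 GB)
d5 (21 GB) → drive 4 (remaining 11 GB)
d6 (4 GB) → drive 1 (remaining 1 GB)
d7 (3 GB) → drive 2 (remaining 9 GB)
d8 (24 GB) → drive 5 (remaining 8 GB)
d9 (10 GB) → drive 3 (remaining 3 GB)
d10 (27 GB) → drive 6 (remaining 5 GB)
d11 (17 GB) → drive 7 (remaining 15 GB)
d12 (16 GB) → drive 8 (remaining 16 GB)
d13 (22 GB) → drive 9 (remaining 10 GB)
d14 (27 GB) → drive 10 (remaining 5 GB)

10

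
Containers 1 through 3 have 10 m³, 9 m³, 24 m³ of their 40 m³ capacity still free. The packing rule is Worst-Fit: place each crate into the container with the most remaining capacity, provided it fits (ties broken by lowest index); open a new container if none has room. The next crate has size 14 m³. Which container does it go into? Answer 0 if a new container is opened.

Containers with room: container 3 (24 m³).
Most room is container 3 with 24 m³ free.

3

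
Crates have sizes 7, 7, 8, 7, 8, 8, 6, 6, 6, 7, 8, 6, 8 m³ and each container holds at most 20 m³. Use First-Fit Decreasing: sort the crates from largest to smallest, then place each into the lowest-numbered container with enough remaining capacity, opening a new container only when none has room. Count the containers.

6 containers

Sorted descending: 8, 8, 8, 8, 8, 7, 7, 7, 7, 6, 6, 6, 6.
8 m³ → container 1 (remaining 12 m³)
8 m³ → container 1 (remaining 4 m³)
8 m³ → container 2 (remaining 12 m³)
8 m³ → container 2 (remaining 4 m³)
8 m³ → container 3 (remaining 12 m³)
7 m³ → container 3 (remaining 5 m³)
7 m³ → container 4 (remaining 13 m³)
7 m³ → container 4 (remaining 6 m³)
7 m³ → container 5 (remaining 13 m³)
6 m³ → container 4 (remaining 0 m³)
6 m³ → container 5 (remaining 7 m³)
6 m³ → container 5 (remaining 1 m³)
6 m³ → container 6 (remaining 14 m³)
Final containers: [8,8] [8,8] [8,7] [7,7,6] [7,6,6] [6].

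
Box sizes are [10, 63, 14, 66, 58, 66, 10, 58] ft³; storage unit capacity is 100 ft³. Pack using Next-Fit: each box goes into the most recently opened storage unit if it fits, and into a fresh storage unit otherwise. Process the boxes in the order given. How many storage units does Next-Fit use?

Put 10 ft³ in storage unit 1; 90 ft³ remain.
Put 63 ft³ in storage unit 1; 27 ft³ remain.
Put 14 ft³ in storage unit 1; 13 ft³ remain.
Put 66 ft³ in storage unit 2; 34 ft³ remain.
Put 58 ft³ in storage unit 3; 42 ft³ remain.
Put 66 ft³ in storage unit 4; 34 ft³ remain.
Put 10 ft³ in storage unit 4; 24 ft³ remain.
Put 58 ft³ in storage unit 5; 42 ft³ remain.
Final storage units: [10,63,14] [66] [58] [66,10] [58].

5 storage units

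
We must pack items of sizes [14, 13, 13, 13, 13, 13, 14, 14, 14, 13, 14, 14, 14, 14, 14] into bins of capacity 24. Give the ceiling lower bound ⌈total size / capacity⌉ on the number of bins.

9

Total size = 14 + 13 + 13 + 13 + 13 + 13 + 14 + 14 + 14 + 13 + 14 + 14 + 14 + 14 + 14 = 204.
⌈204 / 24⌉ = 9.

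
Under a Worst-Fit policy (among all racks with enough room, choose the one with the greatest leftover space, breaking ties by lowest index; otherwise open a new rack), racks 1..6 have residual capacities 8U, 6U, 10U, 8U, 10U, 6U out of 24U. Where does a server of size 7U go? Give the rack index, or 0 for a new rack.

3

Racks with room: rack 1 (8U), rack 3 (10U), rack 4 (8U), rack 5 (10U).
Most room is rack 3 with 10U free.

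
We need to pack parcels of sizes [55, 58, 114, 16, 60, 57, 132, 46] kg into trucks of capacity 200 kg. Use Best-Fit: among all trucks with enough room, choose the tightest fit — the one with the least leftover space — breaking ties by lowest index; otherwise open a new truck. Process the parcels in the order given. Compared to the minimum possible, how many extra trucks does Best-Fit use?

0

Best-Fit: [55,58,57] [114,16,60] [132,46] → 3 trucks.
Total size 538 kg; any packing needs at least ⌈538/200⌉ = 3 trucks.
So 3 is already optimal.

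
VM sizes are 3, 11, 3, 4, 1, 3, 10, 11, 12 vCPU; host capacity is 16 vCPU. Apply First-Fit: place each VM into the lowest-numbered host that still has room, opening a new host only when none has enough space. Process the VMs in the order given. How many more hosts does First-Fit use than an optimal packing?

1

First-Fit: [3,11,1] [3,4,3] [10] [11] [12] → 5 hosts.
Total size 58 vCPU; any packing needs at least ⌈58/16⌉ = 4 hosts.
An optimal packing achieves that bound: [12,4] [11,3,1] [11,3] [10,3] → 4 hosts.
Excess: 5 − 4 = 1.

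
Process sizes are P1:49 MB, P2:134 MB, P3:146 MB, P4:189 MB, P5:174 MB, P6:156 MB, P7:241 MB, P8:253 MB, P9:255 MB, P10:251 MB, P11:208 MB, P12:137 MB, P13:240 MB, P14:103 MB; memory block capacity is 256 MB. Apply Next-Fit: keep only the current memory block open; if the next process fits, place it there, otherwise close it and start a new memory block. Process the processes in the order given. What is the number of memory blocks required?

13 memory blocks

Put P1 (49 MB) in memory block 1; 207 MB remain.
Put P2 (134 MB) in memory block 1; 73 MB remain.
Put P3 (146 MB) in memory block 2; 110 MB remain.
Put P4 (189 MB) in memory block 3; 67 MB remain.
Put P5 (174 MB) in memory block 4; 82 MB remain.
Put P6 (156 MB) in memory block 5; 100 MB remain.
Put P7 (241 MB) in memory block 6; 15 MB remain.
Put P8 (253 MB) in memory block 7; 3 MB remain.
Put P9 (255 MB) in memory block 8; 1 MB remain.
Put P10 (251 MB) in memory block 9; 5 MB remain.
Put P11 (208 MB) in memory block 10; 48 MB remain.
Put P12 (137 MB) in memory block 11; 119 MB remain.
Put P13 (240 MB) in memory block 12; 16 MB remain.
Put P14 (103 MB) in memory block 13; 153 MB remain.
Final memory blocks: [49,134] [146] [189] [174] [156] [241] [253] [255] [251] [208] [137] [240] [103].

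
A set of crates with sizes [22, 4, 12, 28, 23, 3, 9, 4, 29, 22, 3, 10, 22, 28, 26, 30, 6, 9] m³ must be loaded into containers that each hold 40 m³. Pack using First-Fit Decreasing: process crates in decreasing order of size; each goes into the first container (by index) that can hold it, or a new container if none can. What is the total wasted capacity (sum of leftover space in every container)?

70

Sorted descending: 30, 29, 28, 28, 26, 23, 22, 22, 22, 12, 10, 9, 9, 6, 4, 4, 3, 3.
container 1: place 30 m³, 10 m³ left
container 2: place 29 m³, 11 m³ left
container 3: place 28 m³, 12 m³ left
container 4: place 28 m³, 12 m³ left
container 5: place 26 m³, 14 m³ left
container 6: place 23 m³, 17 m³ left
container 7: place 22 m³, 18 m³ left
container 8: place 22 m³, 18 m³ left
container 9: place 22 m³, 18 m³ left
container 3: place 12 m³, 0 m³ left
container 1: place 10 m³, 0 m³ left
container 2: place 9 m³, 2 m³ left
container 4: place 9 m³, 3 m³ left
container 5: place 6 m³, 8 m³ left
container 5: place 4 m³, 4 m³ left
container 5: place 4 m³, 0 m³ left
container 4: place 3 m³, 0 m³ left
container 6: place 3 m³, 14 m³ left
9 containers × 40 m³ = 360 m³; used 290 m³; unused 70 m³.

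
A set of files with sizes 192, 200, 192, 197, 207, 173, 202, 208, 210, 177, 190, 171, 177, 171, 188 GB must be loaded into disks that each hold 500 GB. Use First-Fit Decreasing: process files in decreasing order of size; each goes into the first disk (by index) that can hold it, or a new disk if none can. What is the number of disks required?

Sorted descending: 210, 208, 207, 202, 200, 197, 192, 192, 190, 188, 177, 177, 173, 171, 171.
disk 1: place 210 GB, 290 GB left
disk 1: place 208 GB, 82 GB left
disk 2: place 207 GB, 293 GB left
disk 2: place 202 GB, 91 GB left
disk 3: place 200 GB, 300 GB left
disk 3: place 197 GB, 103 GB left
disk 4: place 192 GB, 308 GB left
disk 4: place 192 GB, 116 GB left
disk 5: place 190 GB, 310 GB left
disk 5: place 188 GB, 122 GB left
disk 6: place 177 GB, 323 GB left
disk 6: place 177 GB, 146 GB left
disk 7: place 173 GB, 327 GB left
disk 7: place 171 GB, 156 GB left
disk 8: place 171 GB, 329 GB left

8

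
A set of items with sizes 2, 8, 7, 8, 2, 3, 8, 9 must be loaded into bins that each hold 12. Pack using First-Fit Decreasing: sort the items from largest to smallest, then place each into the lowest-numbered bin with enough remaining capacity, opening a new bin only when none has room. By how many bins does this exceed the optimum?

0

First-Fit Decreasing: [9,3] [8,2,2] [8] [8] [7] → 5 bins.
5 items exceed 6 (half the capacity), and no two of those can share a bin, so at least 5 bins are needed.
So 5 is already optimal.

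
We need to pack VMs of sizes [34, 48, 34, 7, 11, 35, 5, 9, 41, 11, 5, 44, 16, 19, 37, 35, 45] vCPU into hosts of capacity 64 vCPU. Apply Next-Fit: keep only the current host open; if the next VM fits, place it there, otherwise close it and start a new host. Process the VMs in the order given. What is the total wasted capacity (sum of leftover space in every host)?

34 vCPU → host 1 (remaining 30 vCPU)
48 vCPU → host 2 (remaining 16 vCPU)
34 vCPU → host 3 (remaining 30 vCPU)
7 vCPU → host 3 (remaining 23 vCPU)
11 vCPU → host 3 (remaining 12 vCPU)
35 vCPU → host 4 (remaining 29 vCPU)
5 vCPU → host 4 (remaining 24 vCPU)
9 vCPU → host 4 (remaining 15 vCPU)
41 vCPU → host 5 (remaining 23 vCPU)
11 vCPU → host 5 (remaining 12 vCPU)
5 vCPU → host 5 (remaining 7 vCPU)
44 vCPU → host 6 (remaining 20 vCPU)
16 vCPU → host 6 (remaining 4 vCPU)
19 vCPU → host 7 (remaining 45 vCPU)
37 vCPU → host 7 (remaining 8 vCPU)
35 vCPU → host 8 (remaining 29 vCPU)
45 vCPU → host 9 (remaining 19 vCPU)
9 hosts × 64 vCPU = 576 vCPU; used 436 vCPU; unused 140 vCPU.

140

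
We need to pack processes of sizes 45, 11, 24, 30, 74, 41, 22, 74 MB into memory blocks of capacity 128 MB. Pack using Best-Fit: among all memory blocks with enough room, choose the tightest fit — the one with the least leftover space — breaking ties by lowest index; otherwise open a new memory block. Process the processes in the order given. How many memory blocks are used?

Put 45 MB in memory block 1; 83 MB remain.
Put 11 MB in memory block 1; 72 MB remain.
Put 24 MB in memory block 1; 48 MB remain.
Put 30 MB in memory block 1; 18 MB remain.
Put 74 MB in memory block 2; 54 MB remain.
Put 41 MB in memory block 2; 13 MB remain.
Put 22 MB in memory block 3; 106 MB remain.
Put 74 MB in memory block 3; 32 MB remain.

3 memory blocks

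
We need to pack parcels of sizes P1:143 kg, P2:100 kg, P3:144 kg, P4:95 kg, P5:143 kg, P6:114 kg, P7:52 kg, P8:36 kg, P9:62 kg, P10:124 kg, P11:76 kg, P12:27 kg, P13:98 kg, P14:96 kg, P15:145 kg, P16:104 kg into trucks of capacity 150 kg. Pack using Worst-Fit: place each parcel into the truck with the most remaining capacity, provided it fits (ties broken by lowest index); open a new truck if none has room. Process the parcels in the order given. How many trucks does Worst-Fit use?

12

Put P1 (143 kg) in truck 1; 7 kg remain.
Put P2 (100 kg) in truck 2; 50 kg remain.
Put P3 (144 kg) in truck 3; 6 kg remain.
Put P4 (95 kg) in truck 4; 55 kg remain.
Put P5 (143 kg) in truck 5; 7 kg remain.
Put P6 (114 kg) in truck 6; 36 kg remain.
Put P7 (52 kg) in truck 4; 3 kg remain.
Put P8 (36 kg) in truck 2; 14 kg remain.
Put P9 (62 kg) in truck 7; 88 kg remain.
Put P10 (124 kg) in truck 8; 26 kg remain.
Put P11 (76 kg) in truck 7; 12 kg remain.
Put P12 (27 kg) in truck 6; 9 kg remain.
Put P13 (98 kg) in truck 9; 52 kg remain.
Put P14 (96 kg) in truck 10; 54 kg remain.
Put P15 (145 kg) in truck 11; 5 kg remain.
Put P16 (104 kg) in truck 12; 46 kg remain.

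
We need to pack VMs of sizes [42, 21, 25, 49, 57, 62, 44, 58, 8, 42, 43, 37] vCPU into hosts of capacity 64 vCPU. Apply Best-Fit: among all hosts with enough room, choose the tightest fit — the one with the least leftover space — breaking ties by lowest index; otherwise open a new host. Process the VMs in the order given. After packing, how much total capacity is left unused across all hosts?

88

host 1: place 42 vCPU, 22 vCPU left
host 1: place 21 vCPU, 1 vCPU left
host 2: place 25 vCPU, 39 vCPU left
host 3: place 49 vCPU, 15 vCPU left
host 4: place 57 vCPU, 7 vCPU left
host 5: place 62 vCPU, 2 vCPU left
host 6: place 44 vCPU, 20 vCPU left
host 7: place 58 vCPU, 6 vCPU left
host 3: place 8 vCPU, 7 vCPU left
host 8: place 42 vCPU, 22 vCPU left
host 9: place 43 vCPU, 21 vCPU left
host 2: place 37 vCPU, 2 vCPU left
9 hosts × 64 vCPU = 576 vCPU; used 488 vCPU; unused 88 vCPU.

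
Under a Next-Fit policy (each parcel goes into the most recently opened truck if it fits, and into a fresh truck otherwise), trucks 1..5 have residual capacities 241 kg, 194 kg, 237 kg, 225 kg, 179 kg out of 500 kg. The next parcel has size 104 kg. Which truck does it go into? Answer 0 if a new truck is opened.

5

Next-Fit only looks at truck 5, which has 179 kg free.
104 kg fits there.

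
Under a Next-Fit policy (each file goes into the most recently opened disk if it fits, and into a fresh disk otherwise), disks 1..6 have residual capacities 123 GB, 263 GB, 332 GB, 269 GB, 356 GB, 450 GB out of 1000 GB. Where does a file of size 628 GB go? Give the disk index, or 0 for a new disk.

0

Next-Fit only looks at disk 6, which has 450 GB free.
628 GB does not fit, so a new disk is opened.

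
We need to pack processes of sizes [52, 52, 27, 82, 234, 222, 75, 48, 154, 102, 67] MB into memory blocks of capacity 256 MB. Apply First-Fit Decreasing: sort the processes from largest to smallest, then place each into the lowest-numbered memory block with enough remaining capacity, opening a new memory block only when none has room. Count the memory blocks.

Sorted descending: 234, 222, 154, 102, 82, 75, 67, 52, 52, 48, 27.
234 MB → memory block 1 (remaining 22 MB)
222 MB → memory block 2 (remaining 34 MB)
154 MB → memory block 3 (remaining 102 MB)
102 MB → memory block 3 (remaining 0 MB)
82 MB → memory block 4 (remaining 174 MB)
75 MB → memory block 4 (remaining 99 MB)
67 MB → memory block 4 (remaining 32 MB)
52 MB → memory block 5 (remaining 204 MB)
52 MB → memory block 5 (remaining 152 MB)
48 MB → memory block 5 (remaining 104 MB)
27 MB → memory block 2 (remaining 7 MB)
Final memory blocks: [234] [222,27] [154,102] [82,75,67] [52,52,48].

5 memory blocks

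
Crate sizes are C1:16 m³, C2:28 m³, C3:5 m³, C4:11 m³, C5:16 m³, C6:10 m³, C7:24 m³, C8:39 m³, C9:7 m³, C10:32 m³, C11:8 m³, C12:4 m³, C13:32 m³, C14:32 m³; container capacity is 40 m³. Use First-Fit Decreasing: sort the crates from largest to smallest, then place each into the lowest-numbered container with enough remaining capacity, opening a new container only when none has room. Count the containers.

Sorted descending: 39, 32, 32, 32, 28, 24, 16, 16, 11, 10, 8, 7, 5, 4.
Put 39 m³ in container 1; 1 m³ remain.
Put 32 m³ in container 2; 8 m³ remain.
Put 32 m³ in container 3; 8 m³ remain.
Put 32 m³ in container 4; 8 m³ remain.
Put 28 m³ in container 5; 12 m³ remain.
Put 24 m³ in container 6; 16 m³ remain.
Put 16 m³ in container 6; 0 m³ remain.
Put 16 m³ in container 7; 24 m³ remain.
Put 11 m³ in container 5; 1 m³ remain.
Put 10 m³ in container 7; 14 m³ remain.
Put 8 m³ in container 2; 0 m³ remain.
Put 7 m³ in container 3; 1 m³ remain.
Put 5 m³ in container 4; 3 m³ remain.
Put 4 m³ in container 7; 10 m³ remain.

7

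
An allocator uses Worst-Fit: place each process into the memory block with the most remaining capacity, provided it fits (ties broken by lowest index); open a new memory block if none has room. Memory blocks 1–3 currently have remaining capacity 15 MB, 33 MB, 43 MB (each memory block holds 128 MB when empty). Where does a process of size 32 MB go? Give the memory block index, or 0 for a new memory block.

Memory blocks with room: memory block 2 (33 MB), memory block 3 (43 MB).
Most room is memory block 3 with 43 MB free.

3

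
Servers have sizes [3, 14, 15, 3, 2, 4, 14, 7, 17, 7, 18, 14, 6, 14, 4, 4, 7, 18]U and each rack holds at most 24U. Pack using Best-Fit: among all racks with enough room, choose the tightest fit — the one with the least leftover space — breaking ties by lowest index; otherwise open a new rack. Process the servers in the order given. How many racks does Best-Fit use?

rack 1: place 3U, 21U left
rack 1: place 14U, 7U left
rack 2: place 15U, 9U left
rack 1: place 3U, 4U left
rack 1: place 2U, 2U left
rack 2: place 4U, 5U left
rack 3: place 14U, 10U left
rack 3: place 7U, 3U left
rack 4: place 17U, 7U left
rack 4: place 7U, 0U left
rack 5: place 18U, 6U left
rack 6: place 14U, 10U left
rack 5: place 6U, 0U left
rack 7: place 14U, 10U left
rack 2: place 4U, 1U left
rack 6: place 4U, 6U left
rack 7: place 7U, 3U left
rack 8: place 18U, 6U left
Final racks: [3,14,3,2] [15,4,4] [14,7] [17,7] [18,6] [14,4] [14,7] [18].

8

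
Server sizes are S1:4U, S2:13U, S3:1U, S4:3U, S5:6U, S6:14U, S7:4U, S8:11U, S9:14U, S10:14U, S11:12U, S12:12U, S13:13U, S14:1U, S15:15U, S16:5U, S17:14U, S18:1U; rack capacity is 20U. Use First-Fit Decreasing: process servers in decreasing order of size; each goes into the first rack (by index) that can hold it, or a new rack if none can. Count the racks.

10 racks

Sorted descending: 15, 14, 14, 14, 14, 13, 13, 12, 12, 11, 6, 5, 4, 4, 3, 1, 1, 1.
Put 15U in rack 1; 5U remain.
Put 14U in rack 2; 6U remain.
Put 14U in rack 3; 6U remain.
Put 14U in rack 4; 6U remain.
Put 14U in rack 5; 6U remain.
Put 13U in rack 6; 7U remain.
Put 13U in rack 7; 7U remain.
Put 12U in rack 8; 8U remain.
Put 12U in rack 9; 8U remain.
Put 11U in rack 10; 9U remain.
Put 6U in rack 2; 0U remain.
Put 5U in rack 1; 0U remain.
Put 4U in rack 3; 2U remain.
Put 4U in rack 4; 2U remain.
Put 3U in rack 5; 3U remain.
Put 1U in rack 3; 1U remain.
Put 1U in rack 3; 0U remain.
Put 1U in rack 4; 1U remain.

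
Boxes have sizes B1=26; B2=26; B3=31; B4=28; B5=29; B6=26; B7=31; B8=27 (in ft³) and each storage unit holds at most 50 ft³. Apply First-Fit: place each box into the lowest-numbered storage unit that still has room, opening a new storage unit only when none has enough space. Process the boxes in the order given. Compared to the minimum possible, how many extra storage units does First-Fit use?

First-Fit: [26] [26] [31] [28] [29] [26] [31] [27] → 8 storage units.
8 boxes exceed 25 ft³ (half the capacity), and no two of those can share a storage unit, so at least 8 storage units are needed.
So 8 is already optimal.

0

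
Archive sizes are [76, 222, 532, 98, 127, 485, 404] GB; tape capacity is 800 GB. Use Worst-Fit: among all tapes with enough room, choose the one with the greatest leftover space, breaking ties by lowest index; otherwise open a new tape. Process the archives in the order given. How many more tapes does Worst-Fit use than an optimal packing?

Worst-Fit: [76,222,98,127] [532] [485] [404] → 4 tapes.
Total size 1944 GB; any packing needs at least ⌈1944/800⌉ = 3 tapes.
An optimal packing achieves that bound: [532,222] [485,127,98,76] [404] → 3 tapes.
Excess: 4 − 3 = 1.

1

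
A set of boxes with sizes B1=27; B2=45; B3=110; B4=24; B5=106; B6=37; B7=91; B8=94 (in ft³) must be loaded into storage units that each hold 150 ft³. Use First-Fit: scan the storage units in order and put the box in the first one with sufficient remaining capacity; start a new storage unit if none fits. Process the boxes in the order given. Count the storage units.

5

Put B1 (27 ft³) in storage unit 1; 123 ft³ remain.
Put B2 (45 ft³) in storage unit 1; 78 ft³ remain.
Put B3 (110 ft³) in storage unit 2; 40 ft³ remain.
Put B4 (24 ft³) in storage unit 1; 54 ft³ remain.
Put B5 (106 ft³) in storage unit 3; 44 ft³ remain.
Put B6 (37 ft³) in storage unit 1; 17 ft³ remain.
Put B7 (91 ft³) in storage unit 4; 59 ft³ remain.
Put B8 (94 ft³) in storage unit 5; 56 ft³ remain.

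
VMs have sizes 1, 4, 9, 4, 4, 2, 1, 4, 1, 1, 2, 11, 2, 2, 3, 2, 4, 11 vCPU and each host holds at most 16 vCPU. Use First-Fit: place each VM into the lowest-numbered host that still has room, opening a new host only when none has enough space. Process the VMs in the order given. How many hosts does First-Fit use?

5 hosts

1 vCPU → host 1 (remaining 15 vCPU)
4 vCPU → host 1 (remaining 11 vCPU)
9 vCPU → host 1 (remaining 2 vCPU)
4 vCPU → host 2 (remaining 12 vCPU)
4 vCPU → host 2 (remaining 8 vCPU)
2 vCPU → host 1 (remaining 0 vCPU)
1 vCPU → host 2 (remaining 7 vCPU)
4 vCPU → host 2 (remaining 3 vCPU)
1 vCPU → host 2 (remaining 2 vCPU)
1 vCPU → host 2 (remaining 1 vCPU)
2 vCPU → host 3 (remaining 14 vCPU)
11 vCPU → host 3 (remaining 3 vCPU)
2 vCPU → host 3 (remaining 1 vCPU)
2 vCPU → host 4 (remaining 14 vCPU)
3 vCPU → host 4 (remaining 11 vCPU)
2 vCPU → host 4 (remaining 9 vCPU)
4 vCPU → host 4 (remaining 5 vCPU)
11 vCPU → host 5 (remaining 5 vCPU)
Final hosts: [1,4,9,2] [4,4,1,4,1,1] [2,11,2] [2,3,2,4] [11].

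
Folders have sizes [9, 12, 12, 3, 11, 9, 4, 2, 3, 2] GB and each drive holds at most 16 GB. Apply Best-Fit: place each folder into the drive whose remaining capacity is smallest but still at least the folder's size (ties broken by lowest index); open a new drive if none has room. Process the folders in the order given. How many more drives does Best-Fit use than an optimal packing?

Best-Fit: [9,2] [12,3] [12,4] [11,2,3] [9] → 5 drives.
Total size 67 GB; any packing needs at least ⌈67/16⌉ = 5 drives.
So 5 is already optimal.

0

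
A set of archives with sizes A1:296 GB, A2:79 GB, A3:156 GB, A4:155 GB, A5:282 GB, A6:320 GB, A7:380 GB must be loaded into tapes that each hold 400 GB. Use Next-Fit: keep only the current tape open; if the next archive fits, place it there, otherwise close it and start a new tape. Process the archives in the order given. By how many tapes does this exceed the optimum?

0

Next-Fit: [296,79] [156,155] [282] [320] [380] → 5 tapes.
Total size 1668 GB; any packing needs at least ⌈1668/400⌉ = 5 tapes.
So 5 is already optimal.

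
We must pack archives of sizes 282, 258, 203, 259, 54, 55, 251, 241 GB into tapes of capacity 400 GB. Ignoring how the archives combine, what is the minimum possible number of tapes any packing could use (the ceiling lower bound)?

5 tapes

Total size = 282 + 258 + 203 + 259 + 54 + 55 + 251 + 241 = 1603 GB.
⌈1603 / 400⌉ = 5.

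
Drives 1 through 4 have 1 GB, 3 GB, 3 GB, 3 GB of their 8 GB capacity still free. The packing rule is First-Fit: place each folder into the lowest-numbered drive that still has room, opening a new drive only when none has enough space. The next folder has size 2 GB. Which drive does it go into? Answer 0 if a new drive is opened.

Drives with room: drive 2 (3 GB), drive 3 (3 GB), drive 4 (3 GB).
The first with room is drive 2.

2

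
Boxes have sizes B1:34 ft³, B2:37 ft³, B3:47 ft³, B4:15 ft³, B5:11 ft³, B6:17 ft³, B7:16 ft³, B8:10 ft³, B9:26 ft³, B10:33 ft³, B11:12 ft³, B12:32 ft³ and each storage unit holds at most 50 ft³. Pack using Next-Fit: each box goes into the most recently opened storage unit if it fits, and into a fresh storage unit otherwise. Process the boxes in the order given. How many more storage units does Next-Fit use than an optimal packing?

Next-Fit: [34] [37] [47] [15,11,17] [16,10] [26] [33,12] [32] → 8 storage units.
Total size 290 ft³; any packing needs at least ⌈290/50⌉ = 6 storage units.
An optimal packing achieves that bound: [47] [37,12] [34,16] [33,17] [32,15] [26,11,10] → 6 storage units.
Excess: 8 − 6 = 2.

2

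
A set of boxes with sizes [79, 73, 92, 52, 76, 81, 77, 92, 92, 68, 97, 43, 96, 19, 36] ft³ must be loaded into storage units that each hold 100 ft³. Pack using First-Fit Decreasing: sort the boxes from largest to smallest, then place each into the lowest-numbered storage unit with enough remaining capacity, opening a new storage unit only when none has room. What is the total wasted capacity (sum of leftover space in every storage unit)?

Sorted descending: 97, 96, 92, 92, 92, 81, 79, 77, 76, 73, 68, 52, 43, 36, 19.
storage unit 1: place 97 ft³, 3 ft³ left
storage unit 2: place 96 ft³, 4 ft³ left
storage unit 3: place 92 ft³, 8 ft³ left
storage unit 4: place 92 ft³, 8 ft³ left
storage unit 5: place 92 ft³, 8 ft³ left
storage unit 6: place 81 ft³, 19 ft³ left
storage unit 7: place 79 ft³, 21 ft³ left
storage unit 8: place 77 ft³, 23 ft³ left
storage unit 9: place 76 ft³, 24 ft³ left
storage unit 10: place 73 ft³, 27 ft³ left
storage unit 11: place 68 ft³, 32 ft³ left
storage unit 12: place 52 ft³, 48 ft³ left
storage unit 12: place 43 ft³, 5 ft³ left
storage unit 13: place 36 ft³, 64 ft³ left
storage unit 6: place 19 ft³, 0 ft³ left
13 storage units × 100 ft³ = 1300 ft³; used 1073 ft³; unused 227 ft³.

227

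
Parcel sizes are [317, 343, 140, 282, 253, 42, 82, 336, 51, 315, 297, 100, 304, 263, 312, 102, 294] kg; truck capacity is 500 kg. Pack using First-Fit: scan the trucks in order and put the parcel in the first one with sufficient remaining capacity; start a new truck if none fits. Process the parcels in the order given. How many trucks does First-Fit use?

11

Put 317 kg in truck 1; 183 kg remain.
Put 343 kg in truck 2; 157 kg remain.
Put 140 kg in truck 1; 43 kg remain.
Put 282 kg in truck 3; 218 kg remain.
Put 253 kg in truck 4; 247 kg remain.
Put 42 kg in truck 1; 1 kg remain.
Put 82 kg in truck 2; 75 kg remain.
Put 336 kg in truck 5; 164 kg remain.
Put 51 kg in truck 2; 24 kg remain.
Put 315 kg in truck 6; 185 kg remain.
Put 297 kg in truck 7; 203 kg remain.
Put 100 kg in truck 3; 118 kg remain.
Put 304 kg in truck 8; 196 kg remain.
Put 263 kg in truck 9; 237 kg remain.
Put 312 kg in truck 10; 188 kg remain.
Put 102 kg in truck 3; 16 kg remain.
Put 294 kg in truck 11; 206 kg remain.
Final trucks: [317,140,42] [343,82,51] [282,100,102] [253] [336] [315] [297] [304] [263] [312] [294].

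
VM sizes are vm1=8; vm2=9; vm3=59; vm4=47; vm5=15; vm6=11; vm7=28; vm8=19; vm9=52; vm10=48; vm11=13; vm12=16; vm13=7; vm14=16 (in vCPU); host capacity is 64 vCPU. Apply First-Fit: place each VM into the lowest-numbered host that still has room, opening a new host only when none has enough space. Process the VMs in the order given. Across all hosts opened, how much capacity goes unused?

36

vm1 (8 vCPU) → host 1 (remaining 56 vCPU)
vm2 (9 vCPU) → host 1 (remaining 47 vCPU)
vm3 (59 vCPU) → host 2 (remaining 5 vCPU)
vm4 (47 vCPU) → host 1 (remaining 0 vCPU)
vm5 (15 vCPU) → host 3 (remaining 49 vCPU)
vm6 (11 vCPU) → host 3 (remaining 38 vCPU)
vm7 (28 vCPU) → host 3 (remaining 10 vCPU)
vm8 (19 vCPU) → host 4 (remaining 45 vCPU)
vm9 (52 vCPU) → host 5 (remaining 12 vCPU)
vm10 (48 vCPU) → host 6 (remaining 16 vCPU)
vm11 (13 vCPU) → host 4 (remaining 32 vCPU)
vm12 (16 vCPU) → host 4 (remaining 16 vCPU)
vm13 (7 vCPU) → host 3 (remaining 3 vCPU)
vm14 (16 vCPU) → host 4 (remaining 0 vCPU)
6 hosts × 64 vCPU = 384 vCPU; used 348 vCPU; unused 36 vCPU.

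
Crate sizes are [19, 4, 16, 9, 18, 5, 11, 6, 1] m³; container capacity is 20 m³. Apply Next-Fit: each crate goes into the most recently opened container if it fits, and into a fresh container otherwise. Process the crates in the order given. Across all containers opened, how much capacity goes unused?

31

19 m³ → container 1 (remaining 1 m³)
4 m³ → container 2 (remaining 16 m³)
16 m³ → container 2 (remaining 0 m³)
9 m³ → container 3 (remaining 11 m³)
18 m³ → container 4 (remaining 2 m³)
5 m³ → container 5 (remaining 15 m³)
11 m³ → container 5 (remaining 4 m³)
6 m³ → container 6 (remaining 14 m³)
1 m³ → container 6 (remaining 13 m³)
6 containers × 20 m³ = 120 m³; used 89 m³; unused 31 m³.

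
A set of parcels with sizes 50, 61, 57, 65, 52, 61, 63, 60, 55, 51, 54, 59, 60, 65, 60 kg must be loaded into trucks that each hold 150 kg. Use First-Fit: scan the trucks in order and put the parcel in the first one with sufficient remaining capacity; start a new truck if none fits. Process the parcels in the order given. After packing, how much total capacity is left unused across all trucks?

Put 50 kg in truck 1; 100 kg remain.
Put 61 kg in truck 1; 39 kg remain.
Put 57 kg in truck 2; 93 kg remain.
Put 65 kg in truck 2; 28 kg remain.
Put 52 kg in truck 3; 98 kg remain.
Put 61 kg in truck 3; 37 kg remain.
Put 63 kg in truck 4; 87 kg remain.
Put 60 kg in truck 4; 27 kg remain.
Put 55 kg in truck 5; 95 kg remain.
Put 51 kg in truck 5; 44 kg remain.
Put 54 kg in truck 6; 96 kg remain.
Put 59 kg in truck 6; 37 kg remain.
Put 60 kg in truck 7; 90 kg remain.
Put 65 kg in truck 7; 25 kg remain.
Put 60 kg in truck 8; 90 kg remain.
8 trucks × 150 kg = 1200 kg; used 873 kg; unused 327 kg.

327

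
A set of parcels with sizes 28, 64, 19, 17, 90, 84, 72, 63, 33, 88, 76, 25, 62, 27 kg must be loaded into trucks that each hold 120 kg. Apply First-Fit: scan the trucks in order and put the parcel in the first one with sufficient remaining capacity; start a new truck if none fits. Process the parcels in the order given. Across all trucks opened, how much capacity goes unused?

212

28 kg → truck 1 (remaining 92 kg)
64 kg → truck 1 (remaining 28 kg)
19 kg → truck 1 (remaining 9 kg)
17 kg → truck 2 (remaining 103 kg)
90 kg → truck 2 (remaining 13 kg)
84 kg → truck 3 (remaining 36 kg)
72 kg → truck 4 (remaining 48 kg)
63 kg → truck 5 (remaining 57 kg)
33 kg → truck 3 (remaining 3 kg)
88 kg → truck 6 (remaining 32 kg)
76 kg → truck 7 (remaining 44 kg)
25 kg → truck 4 (remaining 23 kg)
62 kg → truck 8 (remaining 58 kg)
27 kg → truck 5 (remaining 30 kg)
8 trucks × 120 kg = 960 kg; used 748 kg; unused 212 kg.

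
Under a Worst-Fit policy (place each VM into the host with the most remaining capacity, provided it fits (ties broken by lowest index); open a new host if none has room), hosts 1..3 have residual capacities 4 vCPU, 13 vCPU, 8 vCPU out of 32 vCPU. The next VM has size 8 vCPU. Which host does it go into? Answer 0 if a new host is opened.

2

Hosts with room: host 2 (13 vCPU), host 3 (8 vCPU).
Most room is host 2 with 13 vCPU free.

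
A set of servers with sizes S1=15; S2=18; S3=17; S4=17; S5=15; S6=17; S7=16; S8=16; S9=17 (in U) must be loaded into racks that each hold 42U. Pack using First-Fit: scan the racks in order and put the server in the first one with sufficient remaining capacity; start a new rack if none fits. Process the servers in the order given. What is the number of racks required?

5

Put S1 (15U) in rack 1; 27U remain.
Put S2 (18U) in rack 1; 9U remain.
Put S3 (17U) in rack 2; 25U remain.
Put S4 (17U) in rack 2; 8U remain.
Put S5 (15U) in rack 3; 27U remain.
Put S6 (17U) in rack 3; 10U remain.
Put S7 (16U) in rack 4; 26U remain.
Put S8 (16U) in rack 4; 10U remain.
Put S9 (17U) in rack 5; 25U remain.
Final racks: [15,18] [17,17] [15,17] [16,16] [17].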